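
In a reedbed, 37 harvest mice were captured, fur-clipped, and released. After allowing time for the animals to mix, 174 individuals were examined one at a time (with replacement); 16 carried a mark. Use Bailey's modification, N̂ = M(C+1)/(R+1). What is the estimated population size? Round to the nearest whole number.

N ≈ 381

N̂ = 37·(174+1)/(16+1) = 37·175/17 = 6475/17 ≈ 380.9 → 381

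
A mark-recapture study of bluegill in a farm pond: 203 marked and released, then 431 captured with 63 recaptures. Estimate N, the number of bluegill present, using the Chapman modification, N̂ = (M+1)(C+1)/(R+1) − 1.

N = 1376

N̂ = (203+1)(431+1)/(63+1) − 1 = 204·432/64 − 1
= 88128/64 − 1 = 1377 − 1 = 1376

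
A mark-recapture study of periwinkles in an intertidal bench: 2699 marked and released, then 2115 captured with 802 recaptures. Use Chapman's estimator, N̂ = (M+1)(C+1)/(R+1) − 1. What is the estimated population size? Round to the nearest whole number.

N ≈ 7114

N̂ = (2699+1)(2115+1)/(802+1) − 1 = 2700·2116/803 − 1
= 5713200/803 − 1 ≈ 7114.8 − 1 ≈ 7113.8 → 7114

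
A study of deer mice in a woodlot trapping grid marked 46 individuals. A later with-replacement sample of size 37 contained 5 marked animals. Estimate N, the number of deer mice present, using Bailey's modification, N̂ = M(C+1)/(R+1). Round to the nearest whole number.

N ≈ 291

N̂ = 46·(37+1)/(5+1) = 46·38/6 = 1748/6 ≈ 291.3 → 291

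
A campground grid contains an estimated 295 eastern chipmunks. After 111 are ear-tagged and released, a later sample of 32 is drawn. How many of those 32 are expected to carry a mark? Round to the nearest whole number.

expected recaptures ≈ 12

The marked fraction of the population is 111/295, so in a sample of 32 expect C·(M/N) marked.
E[R] = 111 × 32 / 295 = 3552 / 295 ≈ 12.0 → 12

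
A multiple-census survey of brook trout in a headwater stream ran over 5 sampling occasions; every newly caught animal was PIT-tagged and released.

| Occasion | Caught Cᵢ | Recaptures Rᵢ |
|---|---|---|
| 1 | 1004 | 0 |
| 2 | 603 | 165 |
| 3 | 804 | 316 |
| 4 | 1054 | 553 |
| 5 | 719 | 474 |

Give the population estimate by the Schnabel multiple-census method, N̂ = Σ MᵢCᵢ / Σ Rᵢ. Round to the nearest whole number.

Marked at large before each occasion: Mᵢ = Σⱼ<ᵢ (Cⱼ − Rⱼ) → M1=0, M2=1004, M3=1442, M4=1930, M5=2431
Σ MᵢCᵢ = 0·1004 + 1004·603 + 1442·804 + 1930·1054 + 2431·719 = 0 + 605412 + 1159368 + 2034220 + 1747889 = 5546889
Σ Rᵢ = 0 + 165 + 316 + 553 + 474 = 1508
N̂ = 5546889 / 1508 ≈ 3678.3 → 3678

N ≈ 3678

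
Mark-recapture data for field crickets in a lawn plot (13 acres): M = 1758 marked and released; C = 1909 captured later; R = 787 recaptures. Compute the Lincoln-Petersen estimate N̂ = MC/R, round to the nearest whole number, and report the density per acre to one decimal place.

N̂ = 1758·1909/787 = 3356022/787 ≈ 4264.3 → 4264
Density = N̂ / area = 4264 / 13 = 328.0 per acre

density ≈ 328.0 field crickets per acre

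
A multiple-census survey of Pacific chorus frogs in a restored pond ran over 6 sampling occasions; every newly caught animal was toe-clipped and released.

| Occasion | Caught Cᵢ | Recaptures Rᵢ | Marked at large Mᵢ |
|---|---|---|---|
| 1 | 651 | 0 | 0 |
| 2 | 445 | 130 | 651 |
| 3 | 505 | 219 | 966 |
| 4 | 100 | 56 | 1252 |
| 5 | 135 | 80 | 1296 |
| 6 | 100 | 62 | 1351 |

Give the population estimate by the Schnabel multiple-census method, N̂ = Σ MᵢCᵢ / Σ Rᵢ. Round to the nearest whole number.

N ≈ 2217

Σ MᵢCᵢ = 0·651 + 651·445 + 966·505 + 1252·100 + 1296·135 + 1351·100 = 0 + 289695 + 487830 + 125200 + 174960 + 135100 = 1212785
Σ Rᵢ = 0 + 130 + 219 + 56 + 80 + 62 = 547
N̂ = 1212785 / 547 ≈ 2217.2 → 2217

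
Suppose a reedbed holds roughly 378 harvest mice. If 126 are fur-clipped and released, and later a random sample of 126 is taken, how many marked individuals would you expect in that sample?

The marked fraction of the population is 126/378, so in a sample of 126 expect C·(M/N) marked.
E[R] = 126 × 126 / 378 = 15876 / 378 = 42

expected recaptures = 42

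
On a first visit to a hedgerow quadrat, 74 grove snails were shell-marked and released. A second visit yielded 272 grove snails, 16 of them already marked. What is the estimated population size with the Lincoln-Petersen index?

If marked individuals mix randomly, R/C ≈ M/N, giving N ≈ M·C/R.
N = (74 × 272) / 16 = 20128 / 16 = 1258

N = 1258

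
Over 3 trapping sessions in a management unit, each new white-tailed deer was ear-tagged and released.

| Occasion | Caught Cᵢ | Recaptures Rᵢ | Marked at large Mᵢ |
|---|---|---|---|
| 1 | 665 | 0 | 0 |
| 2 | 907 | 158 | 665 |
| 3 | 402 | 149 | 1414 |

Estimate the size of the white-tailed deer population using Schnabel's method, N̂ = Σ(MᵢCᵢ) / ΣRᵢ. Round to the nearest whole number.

Σ MᵢCᵢ = 0·665 + 665·907 + 1414·402 = 0 + 603155 + 568428 = 1171583
Σ Rᵢ = 0 + 158 + 149 = 307
N̂ = 1171583 / 307 ≈ 3816.2 → 3816

N ≈ 3816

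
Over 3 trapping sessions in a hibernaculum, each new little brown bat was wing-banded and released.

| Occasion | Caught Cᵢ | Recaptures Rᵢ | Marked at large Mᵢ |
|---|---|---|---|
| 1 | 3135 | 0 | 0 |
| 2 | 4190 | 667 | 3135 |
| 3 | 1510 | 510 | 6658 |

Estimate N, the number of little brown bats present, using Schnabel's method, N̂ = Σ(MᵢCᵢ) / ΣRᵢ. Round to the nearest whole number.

N ≈ 19,702

Σ MᵢCᵢ = 0·3135 + 3135·4190 + 6658·1510 = 0 + 13135650 + 10053580 = 23189230
Σ Rᵢ = 0 + 667 + 510 = 1177
N̂ = 23189230 / 1177 ≈ 19702.0 → 19702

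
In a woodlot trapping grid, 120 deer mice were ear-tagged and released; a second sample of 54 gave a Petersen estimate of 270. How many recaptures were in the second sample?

R = 24

From N = M·C/R: R = M·C / N = 120·54 / 270 = 6480 / 270 = 24.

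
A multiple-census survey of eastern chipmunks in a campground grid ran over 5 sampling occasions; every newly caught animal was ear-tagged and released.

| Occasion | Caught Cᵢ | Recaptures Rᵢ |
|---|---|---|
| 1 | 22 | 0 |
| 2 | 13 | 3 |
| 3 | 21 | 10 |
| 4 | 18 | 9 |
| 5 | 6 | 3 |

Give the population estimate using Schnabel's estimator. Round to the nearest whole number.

Marked at large before each occasion: Mᵢ = Σⱼ<ᵢ (Cⱼ − Rⱼ) → M1=0, M2=22, M3=32, M4=43, M5=52
Σ MᵢCᵢ = 0·22 + 22·13 + 32·21 + 43·18 + 52·6 = 0 + 286 + 672 + 774 + 312 = 2044
Σ Rᵢ = 0 + 3 + 10 + 9 + 3 = 25
N̂ = 2044 / 25 ≈ 81.8 → 82

N ≈ 82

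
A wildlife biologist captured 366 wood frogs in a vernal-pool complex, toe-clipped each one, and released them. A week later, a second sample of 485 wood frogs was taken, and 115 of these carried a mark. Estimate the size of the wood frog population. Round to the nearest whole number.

N ≈ 1544

N = (366 × 485) / 115 = 177510 / 115 ≈ 1543.6 → 1544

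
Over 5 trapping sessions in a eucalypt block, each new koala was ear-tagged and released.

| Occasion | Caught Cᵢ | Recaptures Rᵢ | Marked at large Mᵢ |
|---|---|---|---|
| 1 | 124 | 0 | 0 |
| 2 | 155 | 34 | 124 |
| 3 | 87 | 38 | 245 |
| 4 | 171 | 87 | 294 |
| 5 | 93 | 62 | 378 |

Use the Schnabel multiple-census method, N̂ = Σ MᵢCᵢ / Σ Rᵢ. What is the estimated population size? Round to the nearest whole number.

N ≈ 570

Σ MᵢCᵢ = 0·124 + 124·155 + 245·87 + 294·171 + 378·93 = 0 + 19220 + 21315 + 50274 + 35154 = 125963
Σ Rᵢ = 0 + 34 + 38 + 87 + 62 = 221
N̂ = 125963 / 221 ≈ 570.0 → 570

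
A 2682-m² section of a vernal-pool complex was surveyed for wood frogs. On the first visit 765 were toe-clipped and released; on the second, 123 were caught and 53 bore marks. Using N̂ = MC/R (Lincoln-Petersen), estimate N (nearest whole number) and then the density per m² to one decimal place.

density ≈ 0.7 wood frogs per m²

N̂ = 765·123/53 = 94095/53 ≈ 1775.4 → 1775
Density = N̂ / area = 1775 / 2682 ≈ 0.66 → 0.7 per m²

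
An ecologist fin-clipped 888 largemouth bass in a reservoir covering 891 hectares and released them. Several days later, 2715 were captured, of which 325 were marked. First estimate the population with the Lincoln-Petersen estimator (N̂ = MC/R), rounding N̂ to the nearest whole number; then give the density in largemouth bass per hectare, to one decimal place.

N̂ = 888·2715/325 = 2410920/325 ≈ 7418.2 → 7418
Density = N̂ / area = 7418 / 891 ≈ 8.33 → 8.3 per hectare

density ≈ 8.3 largemouth bass per hectare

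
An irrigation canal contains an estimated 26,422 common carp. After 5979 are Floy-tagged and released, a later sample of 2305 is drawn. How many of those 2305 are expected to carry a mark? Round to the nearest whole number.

expected recaptures ≈ 522

Expected recaptures E[R] = M·C / N.
E[R] = 5979 × 2305 / 26422 = 13781595 / 26422 ≈ 521.6 → 522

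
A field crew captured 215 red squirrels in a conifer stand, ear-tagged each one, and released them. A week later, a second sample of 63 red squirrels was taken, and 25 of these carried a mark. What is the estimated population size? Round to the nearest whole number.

N ≈ 542

If marked individuals mix randomly, R/C ≈ M/N, giving N ≈ M·C/R.
N = (215 × 63) / 25 = 13545 / 25 ≈ 541.8 → 542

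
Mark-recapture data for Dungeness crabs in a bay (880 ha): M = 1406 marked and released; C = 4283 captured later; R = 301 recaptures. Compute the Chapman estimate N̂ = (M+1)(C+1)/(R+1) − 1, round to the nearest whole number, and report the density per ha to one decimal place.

N̂ = 1407·4284/302 − 1 = 6027588/302 − 1 ≈ 19957.9 → 19958
Density = N̂ / area = 19958 / 880 ≈ 22.68 → 22.7 per ha

density ≈ 22.7 Dungeness crabs per ha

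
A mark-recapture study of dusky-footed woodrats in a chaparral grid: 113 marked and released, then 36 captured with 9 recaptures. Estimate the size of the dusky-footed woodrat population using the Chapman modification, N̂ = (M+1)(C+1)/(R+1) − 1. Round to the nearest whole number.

N̂ = (113+1)(36+1)/(9+1) − 1 = 114·37/10 − 1
= 4218/10 − 1 ≈ 421.8 − 1 ≈ 420.8 → 421

N ≈ 421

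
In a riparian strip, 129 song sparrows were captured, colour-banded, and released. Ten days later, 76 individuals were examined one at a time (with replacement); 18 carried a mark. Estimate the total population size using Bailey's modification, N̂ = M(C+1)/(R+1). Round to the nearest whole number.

N̂ = 129·(76+1)/(18+1) = 129·77/19 = 9933/19 ≈ 522.8 → 523

N ≈ 523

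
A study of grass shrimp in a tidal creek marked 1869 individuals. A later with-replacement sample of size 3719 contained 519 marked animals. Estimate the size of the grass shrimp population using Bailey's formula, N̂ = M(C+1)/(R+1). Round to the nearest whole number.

N̂ = 1869·(3719+1)/(519+1) = 1869·3720/520 = 6952680/520 ≈ 13370.5 → 13371

N ≈ 13,371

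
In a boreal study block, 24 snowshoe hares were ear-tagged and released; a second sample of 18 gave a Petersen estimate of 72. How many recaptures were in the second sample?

From N = M·C/R: R = M·C / N = 24·18 / 72 = 432 / 72 = 6.

R = 6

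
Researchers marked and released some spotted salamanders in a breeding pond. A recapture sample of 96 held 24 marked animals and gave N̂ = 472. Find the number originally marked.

M = 118

From N = M·C/R: M = N·R / C = 472·24 / 96 = 11328 / 96 = 118.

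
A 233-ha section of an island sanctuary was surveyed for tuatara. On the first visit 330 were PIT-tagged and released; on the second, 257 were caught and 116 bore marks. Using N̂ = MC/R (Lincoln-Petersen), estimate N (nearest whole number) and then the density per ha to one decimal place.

density ≈ 3.1 tuatara per ha

N̂ = 330·257/116 = 84810/116 ≈ 731.1 → 731
Density = N̂ / area = 731 / 233 ≈ 3.14 → 3.1 per ha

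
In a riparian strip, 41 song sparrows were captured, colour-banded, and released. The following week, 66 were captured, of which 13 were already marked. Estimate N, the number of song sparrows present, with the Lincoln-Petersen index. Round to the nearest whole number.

N ≈ 208

If marked individuals mix randomly, R/C ≈ M/N, giving N ≈ M·C/R.
N = (41 × 66) / 13 = 2706 / 13 ≈ 208.2 → 208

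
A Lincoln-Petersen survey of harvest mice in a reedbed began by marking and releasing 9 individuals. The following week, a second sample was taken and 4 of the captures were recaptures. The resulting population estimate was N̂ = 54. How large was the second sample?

From N = M·C/R: C = N·R / M = 54·4 / 9 = 216 / 9 = 24.

C = 24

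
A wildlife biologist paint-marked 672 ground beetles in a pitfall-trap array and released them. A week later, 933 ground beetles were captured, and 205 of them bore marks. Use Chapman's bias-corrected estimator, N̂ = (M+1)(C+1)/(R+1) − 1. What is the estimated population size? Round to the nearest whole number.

N̂ = (672+1)(933+1)/(205+1) − 1 = 673·934/206 − 1
= 628582/206 − 1 ≈ 3051.4 − 1 ≈ 3050.4 → 3050

N ≈ 3050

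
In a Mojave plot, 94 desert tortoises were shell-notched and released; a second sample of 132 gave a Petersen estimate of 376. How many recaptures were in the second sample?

From N = M·C/R: R = M·C / N = 94·132 / 376 = 12408 / 376 = 33.

R = 33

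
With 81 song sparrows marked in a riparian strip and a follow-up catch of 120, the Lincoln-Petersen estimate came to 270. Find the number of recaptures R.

From N = M·C/R: R = M·C / N = 81·120 / 270 = 9720 / 270 = 36.

R = 36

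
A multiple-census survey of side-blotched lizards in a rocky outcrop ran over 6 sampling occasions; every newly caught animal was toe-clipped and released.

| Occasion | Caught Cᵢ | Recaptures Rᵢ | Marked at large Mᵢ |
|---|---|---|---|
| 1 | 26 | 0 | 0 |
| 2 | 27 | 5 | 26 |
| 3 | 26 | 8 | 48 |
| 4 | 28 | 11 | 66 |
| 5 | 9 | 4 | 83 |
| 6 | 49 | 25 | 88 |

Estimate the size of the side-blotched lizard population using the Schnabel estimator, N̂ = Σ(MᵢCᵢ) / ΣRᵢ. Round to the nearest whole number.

Σ MᵢCᵢ = 0·26 + 26·27 + 48·26 + 66·28 + 83·9 + 88·49 = 0 + 702 + 1248 + 1848 + 747 + 4312 = 8857
Σ Rᵢ = 0 + 5 + 8 + 11 + 4 + 25 = 53
N̂ = 8857 / 53 ≈ 167.1 → 167

N ≈ 167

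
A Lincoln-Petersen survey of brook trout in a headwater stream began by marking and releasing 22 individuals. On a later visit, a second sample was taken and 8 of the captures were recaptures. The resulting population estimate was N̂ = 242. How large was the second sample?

C = 88

From N = M·C/R: C = N·R / M = 242·8 / 22 = 1936 / 22 = 88.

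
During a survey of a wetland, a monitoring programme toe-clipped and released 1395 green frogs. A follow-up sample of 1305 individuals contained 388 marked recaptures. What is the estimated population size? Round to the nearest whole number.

N ≈ 4692

Lincoln-Petersen assumes M/N = R/C, so N = M·C / R.
N = (1395 × 1305) / 388 = 1820475 / 388 ≈ 4691.9 → 4692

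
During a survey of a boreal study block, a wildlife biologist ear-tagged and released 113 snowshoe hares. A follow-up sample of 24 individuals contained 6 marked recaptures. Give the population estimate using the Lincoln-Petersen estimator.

N = (113 × 24) / 6 = 2712 / 6 = 452

N = 452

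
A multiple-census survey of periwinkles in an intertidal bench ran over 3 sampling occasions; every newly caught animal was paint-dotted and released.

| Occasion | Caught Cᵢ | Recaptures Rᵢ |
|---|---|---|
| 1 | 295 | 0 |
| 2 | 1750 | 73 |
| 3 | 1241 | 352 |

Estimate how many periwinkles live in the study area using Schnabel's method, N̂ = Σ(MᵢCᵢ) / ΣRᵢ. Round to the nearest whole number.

Marked at large before each occasion: Mᵢ = Σⱼ<ᵢ (Cⱼ − Rⱼ) → M1=0, M2=295, M3=1972
Σ MᵢCᵢ = 0·295 + 295·1750 + 1972·1241 = 0 + 516250 + 2447252 = 2963502
Σ Rᵢ = 0 + 73 + 352 = 425
N̂ = 2963502 / 425 ≈ 6972.9 → 6973

N ≈ 6973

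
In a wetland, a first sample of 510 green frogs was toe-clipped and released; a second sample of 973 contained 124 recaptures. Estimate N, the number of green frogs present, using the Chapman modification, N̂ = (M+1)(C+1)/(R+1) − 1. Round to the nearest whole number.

N ≈ 3981

N̂ = (510+1)(973+1)/(124+1) − 1 = 511·974/125 − 1
= 497714/125 − 1 ≈ 3981.7 − 1 ≈ 3980.7 → 3981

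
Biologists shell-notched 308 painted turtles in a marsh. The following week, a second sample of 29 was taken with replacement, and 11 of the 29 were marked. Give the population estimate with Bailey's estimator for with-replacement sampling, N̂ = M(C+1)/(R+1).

N̂ = 308·(29+1)/(11+1) = 308·30/12 = 9240/12 = 770

N = 770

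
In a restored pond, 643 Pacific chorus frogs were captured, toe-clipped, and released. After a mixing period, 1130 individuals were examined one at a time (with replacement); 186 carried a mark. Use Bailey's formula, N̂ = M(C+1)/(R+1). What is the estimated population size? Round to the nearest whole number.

N̂ = 643·(1130+1)/(186+1) = 643·1131/187 = 727233/187 ≈ 3888.9 → 3889

N ≈ 3889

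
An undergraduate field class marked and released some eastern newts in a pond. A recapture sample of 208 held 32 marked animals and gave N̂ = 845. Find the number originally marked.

M = 130

From N = M·C/R: M = N·R / C = 845·32 / 208 = 27040 / 208 = 130.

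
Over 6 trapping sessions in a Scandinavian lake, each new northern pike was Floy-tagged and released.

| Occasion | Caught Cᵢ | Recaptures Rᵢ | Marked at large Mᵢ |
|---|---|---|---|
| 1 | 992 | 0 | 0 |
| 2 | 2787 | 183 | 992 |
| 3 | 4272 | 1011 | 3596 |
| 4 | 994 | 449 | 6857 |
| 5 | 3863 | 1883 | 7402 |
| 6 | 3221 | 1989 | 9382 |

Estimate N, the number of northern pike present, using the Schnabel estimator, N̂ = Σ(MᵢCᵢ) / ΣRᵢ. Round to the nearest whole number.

Σ MᵢCᵢ = 0·992 + 992·2787 + 3596·4272 + 6857·994 + 7402·3863 + 9382·3221 = 0 + 2764704 + 15362112 + 6815858 + 28593926 + 30219422 = 83756022
Σ Rᵢ = 0 + 183 + 1011 + 449 + 1883 + 1989 = 5515
N̂ = 83756022 / 5515 ≈ 15186.9 → 15187

N ≈ 15,187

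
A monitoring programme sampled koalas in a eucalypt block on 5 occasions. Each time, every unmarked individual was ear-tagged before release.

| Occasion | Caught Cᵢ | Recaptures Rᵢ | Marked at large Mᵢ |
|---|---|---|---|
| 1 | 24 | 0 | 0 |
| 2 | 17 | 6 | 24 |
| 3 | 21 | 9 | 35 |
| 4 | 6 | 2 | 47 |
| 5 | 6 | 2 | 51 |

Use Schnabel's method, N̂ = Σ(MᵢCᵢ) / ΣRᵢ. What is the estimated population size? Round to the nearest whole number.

Σ MᵢCᵢ = 0·24 + 24·17 + 35·21 + 47·6 + 51·6 = 0 + 408 + 735 + 282 + 306 = 1731
Σ Rᵢ = 0 + 6 + 9 + 2 + 2 = 19
N̂ = 1731 / 19 ≈ 91.1 → 91

N ≈ 91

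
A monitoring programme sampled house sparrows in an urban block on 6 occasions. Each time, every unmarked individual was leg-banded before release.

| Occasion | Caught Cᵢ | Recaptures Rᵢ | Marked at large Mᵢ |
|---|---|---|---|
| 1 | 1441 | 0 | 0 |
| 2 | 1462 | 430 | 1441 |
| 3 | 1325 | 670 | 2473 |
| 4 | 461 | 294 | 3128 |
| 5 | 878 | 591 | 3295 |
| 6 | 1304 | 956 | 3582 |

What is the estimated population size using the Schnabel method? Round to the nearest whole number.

N ≈ 4893

Σ MᵢCᵢ = 0·1441 + 1441·1462 + 2473·1325 + 3128·461 + 3295·878 + 3582·1304 = 0 + 2106742 + 3276725 + 1442008 + 2893010 + 4670928 = 14389413
Σ Rᵢ = 0 + 430 + 670 + 294 + 591 + 956 = 2941
N̂ = 14389413 / 2941 ≈ 4892.7 → 4893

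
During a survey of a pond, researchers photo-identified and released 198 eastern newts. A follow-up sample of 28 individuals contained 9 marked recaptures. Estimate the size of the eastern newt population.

N = 616

Lincoln-Petersen assumes M/N = R/C, so N = M·C / R.
N = (198 × 28) / 9 = 5544 / 9 = 616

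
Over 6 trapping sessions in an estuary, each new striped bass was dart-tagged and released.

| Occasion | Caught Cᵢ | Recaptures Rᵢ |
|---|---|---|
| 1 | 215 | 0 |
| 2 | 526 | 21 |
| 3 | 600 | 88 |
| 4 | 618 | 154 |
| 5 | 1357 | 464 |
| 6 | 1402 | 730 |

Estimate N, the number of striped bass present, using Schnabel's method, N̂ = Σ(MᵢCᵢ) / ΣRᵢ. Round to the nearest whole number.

Marked at large before each occasion: Mᵢ = Σⱼ<ᵢ (Cⱼ − Rⱼ) → M1=0, M2=215, M3=720, M4=1232, M5=1696, M6=2589
Σ MᵢCᵢ = 0·215 + 215·526 + 720·600 + 1232·618 + 1696·1357 + 2589·1402 = 0 + 113090 + 432000 + 761376 + 2301472 + 3629778 = 7237716
Σ Rᵢ = 0 + 21 + 88 + 154 + 464 + 730 = 1457
N̂ = 7237716 / 1457 ≈ 4967.5 → 4968

N ≈ 4968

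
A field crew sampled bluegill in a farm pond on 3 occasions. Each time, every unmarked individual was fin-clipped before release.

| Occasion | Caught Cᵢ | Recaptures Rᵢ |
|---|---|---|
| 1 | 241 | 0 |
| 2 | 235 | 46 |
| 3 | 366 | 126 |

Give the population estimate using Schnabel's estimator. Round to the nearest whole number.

N ≈ 1244

Marked at large before each occasion: Mᵢ = Σⱼ<ᵢ (Cⱼ − Rⱼ) → M1=0, M2=241, M3=430
Σ MᵢCᵢ = 0·241 + 241·235 + 430·366 = 0 + 56635 + 157380 = 214015
Σ Rᵢ = 0 + 46 + 126 = 172
N̂ = 214015 / 172 ≈ 1244.3 → 1244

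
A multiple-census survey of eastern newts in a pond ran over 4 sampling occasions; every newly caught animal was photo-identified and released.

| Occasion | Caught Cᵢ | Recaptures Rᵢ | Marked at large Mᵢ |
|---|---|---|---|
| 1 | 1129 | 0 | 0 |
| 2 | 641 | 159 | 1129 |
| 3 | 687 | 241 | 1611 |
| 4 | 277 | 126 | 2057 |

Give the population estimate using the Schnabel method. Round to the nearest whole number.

Σ MᵢCᵢ = 0·1129 + 1129·641 + 1611·687 + 2057·277 = 0 + 723689 + 1106757 + 569789 = 2400235
Σ Rᵢ = 0 + 159 + 241 + 126 = 526
N̂ = 2400235 / 526 ≈ 4563.2 → 4563

N ≈ 4563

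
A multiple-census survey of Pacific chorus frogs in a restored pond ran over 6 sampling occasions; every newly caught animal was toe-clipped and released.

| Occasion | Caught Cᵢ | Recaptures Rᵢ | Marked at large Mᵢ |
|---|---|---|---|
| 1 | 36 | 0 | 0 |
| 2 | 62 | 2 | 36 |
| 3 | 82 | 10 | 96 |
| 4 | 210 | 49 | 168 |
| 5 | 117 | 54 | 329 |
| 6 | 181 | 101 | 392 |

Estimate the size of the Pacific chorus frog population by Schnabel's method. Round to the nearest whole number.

N ≈ 717

Σ MᵢCᵢ = 0·36 + 36·62 + 96·82 + 168·210 + 329·117 + 392·181 = 0 + 2232 + 7872 + 35280 + 38493 + 70952 = 154829
Σ Rᵢ = 0 + 2 + 10 + 49 + 54 + 101 = 216
N̂ = 154829 / 216 ≈ 716.8 → 717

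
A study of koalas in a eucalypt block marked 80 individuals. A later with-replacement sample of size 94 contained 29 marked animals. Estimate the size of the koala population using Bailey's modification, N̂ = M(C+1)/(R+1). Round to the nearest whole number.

N̂ = 80·(94+1)/(29+1) = 80·95/30 = 7600/30 ≈ 253.3 → 253

N ≈ 253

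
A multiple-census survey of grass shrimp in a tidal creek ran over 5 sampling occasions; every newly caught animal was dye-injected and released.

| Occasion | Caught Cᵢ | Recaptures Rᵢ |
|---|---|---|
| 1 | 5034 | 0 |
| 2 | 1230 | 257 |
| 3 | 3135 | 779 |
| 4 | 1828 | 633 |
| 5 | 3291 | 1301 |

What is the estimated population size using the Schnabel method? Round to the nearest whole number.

N ≈ 24,164

Marked at large before each occasion: Mᵢ = Σⱼ<ᵢ (Cⱼ − Rⱼ) → M1=0, M2=5034, M3=6007, M4=8363, M5=9558
Σ MᵢCᵢ = 0·5034 + 5034·1230 + 6007·3135 + 8363·1828 + 9558·3291 = 0 + 6191820 + 18831945 + 15287564 + 31455378 = 71766707
Σ Rᵢ = 0 + 257 + 779 + 633 + 1301 = 2970
N̂ = 71766707 / 2970 ≈ 24163.9 → 24164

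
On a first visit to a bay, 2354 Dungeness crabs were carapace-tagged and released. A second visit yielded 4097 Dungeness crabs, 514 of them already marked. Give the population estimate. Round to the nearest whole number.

The marked fraction in the recapture sample should equal the marked fraction in the population: 514/4097 = 2354/N.
N = (2354 × 4097) / 514 = 9644338 / 514 ≈ 18763.3 → 18763

N ≈ 18,763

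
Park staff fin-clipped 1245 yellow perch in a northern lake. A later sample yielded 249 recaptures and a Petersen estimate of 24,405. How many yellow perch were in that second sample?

From N = M·C/R: C = N·R / M = 24405·249 / 1245 = 6076845 / 1245 = 4881.

C = 4881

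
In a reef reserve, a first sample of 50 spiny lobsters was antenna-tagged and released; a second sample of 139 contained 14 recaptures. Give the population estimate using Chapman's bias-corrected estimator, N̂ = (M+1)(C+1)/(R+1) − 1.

N̂ = (50+1)(139+1)/(14+1) − 1 = 51·140/15 − 1
= 7140/15 − 1 = 476 − 1 = 475

N = 475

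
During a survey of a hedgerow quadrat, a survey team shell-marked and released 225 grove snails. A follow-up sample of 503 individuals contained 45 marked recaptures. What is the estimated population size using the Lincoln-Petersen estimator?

N = 2515

N = (225 × 503) / 45 = 113175 / 45 = 2515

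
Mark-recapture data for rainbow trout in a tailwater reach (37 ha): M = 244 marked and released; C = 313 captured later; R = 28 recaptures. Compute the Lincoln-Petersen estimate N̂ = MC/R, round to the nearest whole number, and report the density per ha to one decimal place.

density ≈ 73.7 rainbow trout per ha

N̂ = 244·313/28 = 76372/28 ≈ 2727.6 → 2728
Density = N̂ / area = 2728 / 37 ≈ 73.73 → 73.7 per ha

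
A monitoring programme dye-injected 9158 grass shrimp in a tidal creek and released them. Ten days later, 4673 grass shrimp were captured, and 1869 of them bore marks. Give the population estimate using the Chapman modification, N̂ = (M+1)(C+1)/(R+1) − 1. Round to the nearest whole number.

N ≈ 22,892

N̂ = (9158+1)(4673+1)/(1869+1) − 1 = 9159·4674/1870 − 1
= 42809166/1870 − 1 ≈ 22892.6 − 1 ≈ 22891.6 → 22892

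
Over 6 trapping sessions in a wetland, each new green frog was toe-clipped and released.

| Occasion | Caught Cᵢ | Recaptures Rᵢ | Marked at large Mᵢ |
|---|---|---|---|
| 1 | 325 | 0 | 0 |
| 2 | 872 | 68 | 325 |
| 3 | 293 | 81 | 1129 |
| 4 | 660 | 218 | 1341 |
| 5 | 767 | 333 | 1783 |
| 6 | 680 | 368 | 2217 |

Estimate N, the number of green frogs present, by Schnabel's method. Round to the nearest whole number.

N ≈ 4096

Σ MᵢCᵢ = 0·325 + 325·872 + 1129·293 + 1341·660 + 1783·767 + 2217·680 = 0 + 283400 + 330797 + 885060 + 1367561 + 1507560 = 4374378
Σ Rᵢ = 0 + 68 + 81 + 218 + 333 + 368 = 1068
N̂ = 4374378 / 1068 ≈ 4095.9 → 4096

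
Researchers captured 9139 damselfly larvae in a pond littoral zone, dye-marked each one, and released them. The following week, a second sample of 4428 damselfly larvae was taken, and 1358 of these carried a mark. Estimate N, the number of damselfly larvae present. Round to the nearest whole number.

If marked individuals mix randomly, R/C ≈ M/N, giving N ≈ M·C/R.
N = (9139 × 4428) / 1358 = 40467492 / 1358 ≈ 29799.3 → 29799

N ≈ 29,799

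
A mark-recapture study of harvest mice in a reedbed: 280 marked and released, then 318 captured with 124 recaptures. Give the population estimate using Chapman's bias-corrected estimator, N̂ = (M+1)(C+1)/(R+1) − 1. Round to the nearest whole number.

N̂ = (280+1)(318+1)/(124+1) − 1 = 281·319/125 − 1
= 89639/125 − 1 ≈ 717.1 − 1 ≈ 716.1 → 716

N ≈ 716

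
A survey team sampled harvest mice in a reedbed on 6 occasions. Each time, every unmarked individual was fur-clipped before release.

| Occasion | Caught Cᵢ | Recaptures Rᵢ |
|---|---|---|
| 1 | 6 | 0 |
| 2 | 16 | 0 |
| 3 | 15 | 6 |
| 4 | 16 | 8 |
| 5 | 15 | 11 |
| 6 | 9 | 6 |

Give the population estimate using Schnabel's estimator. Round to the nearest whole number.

Marked at large before each occasion: Mᵢ = Σⱼ<ᵢ (Cⱼ − Rⱼ) → M1=0, M2=6, M3=22, M4=31, M5=39, M6=43
Σ MᵢCᵢ = 0·6 + 6·16 + 22·15 + 31·16 + 39·15 + 43·9 = 0 + 96 + 330 + 496 + 585 + 387 = 1894
Σ Rᵢ = 0 + 0 + 6 + 8 + 11 + 6 = 31
N̂ = 1894 / 31 ≈ 61.1 → 61

N ≈ 61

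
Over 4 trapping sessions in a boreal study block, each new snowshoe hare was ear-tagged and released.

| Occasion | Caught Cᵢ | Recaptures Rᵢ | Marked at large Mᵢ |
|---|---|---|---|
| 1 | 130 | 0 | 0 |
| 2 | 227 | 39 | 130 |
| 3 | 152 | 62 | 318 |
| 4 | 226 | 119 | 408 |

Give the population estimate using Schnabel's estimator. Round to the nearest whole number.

N ≈ 773

Σ MᵢCᵢ = 0·130 + 130·227 + 318·152 + 408·226 = 0 + 29510 + 48336 + 92208 = 170054
Σ Rᵢ = 0 + 39 + 62 + 119 = 220
N̂ = 170054 / 220 ≈ 773.0 → 773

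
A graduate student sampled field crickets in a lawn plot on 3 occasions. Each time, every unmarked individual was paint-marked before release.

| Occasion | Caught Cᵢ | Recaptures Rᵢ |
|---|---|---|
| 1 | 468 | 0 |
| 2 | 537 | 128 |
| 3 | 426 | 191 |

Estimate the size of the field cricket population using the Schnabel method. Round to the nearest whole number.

Marked at large before each occasion: Mᵢ = Σⱼ<ᵢ (Cⱼ − Rⱼ) → M1=0, M2=468, M3=877
Σ MᵢCᵢ = 0·468 + 468·537 + 877·426 = 0 + 251316 + 373602 = 624918
Σ Rᵢ = 0 + 128 + 191 = 319
N̂ = 624918 / 319 ≈ 1959.0 → 1959

N ≈ 1959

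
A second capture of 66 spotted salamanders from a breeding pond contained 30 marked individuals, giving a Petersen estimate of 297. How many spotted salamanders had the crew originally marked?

From N = M·C/R: M = N·R / C = 297·30 / 66 = 8910 / 66 = 135.

M = 135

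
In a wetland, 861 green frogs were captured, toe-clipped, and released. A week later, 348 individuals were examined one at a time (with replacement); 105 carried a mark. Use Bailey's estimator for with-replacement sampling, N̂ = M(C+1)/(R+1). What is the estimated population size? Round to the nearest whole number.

N̂ = 861·(348+1)/(105+1) = 861·349/106 = 300489/106 ≈ 2834.8 → 2835

N ≈ 2835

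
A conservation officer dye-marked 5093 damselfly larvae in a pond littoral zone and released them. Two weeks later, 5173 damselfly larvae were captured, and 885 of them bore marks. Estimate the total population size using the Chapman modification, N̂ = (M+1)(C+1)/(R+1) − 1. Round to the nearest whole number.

N ≈ 29,747

N̂ = (5093+1)(5173+1)/(885+1) − 1 = 5094·5174/886 − 1
= 26356356/886 − 1 ≈ 29747.6 − 1 ≈ 29746.6 → 29747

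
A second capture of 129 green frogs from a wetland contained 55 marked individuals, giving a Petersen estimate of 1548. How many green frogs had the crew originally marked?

From N = M·C/R: M = N·R / C = 1548·55 / 129 = 85140 / 129 = 660.

M = 660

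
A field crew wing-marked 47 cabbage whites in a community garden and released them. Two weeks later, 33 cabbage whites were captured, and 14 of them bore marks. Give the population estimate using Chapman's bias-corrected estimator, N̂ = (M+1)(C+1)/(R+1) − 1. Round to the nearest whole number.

N ≈ 108

N̂ = (47+1)(33+1)/(14+1) − 1 = 48·34/15 − 1
= 1632/15 − 1 ≈ 108.8 − 1 ≈ 107.8 → 108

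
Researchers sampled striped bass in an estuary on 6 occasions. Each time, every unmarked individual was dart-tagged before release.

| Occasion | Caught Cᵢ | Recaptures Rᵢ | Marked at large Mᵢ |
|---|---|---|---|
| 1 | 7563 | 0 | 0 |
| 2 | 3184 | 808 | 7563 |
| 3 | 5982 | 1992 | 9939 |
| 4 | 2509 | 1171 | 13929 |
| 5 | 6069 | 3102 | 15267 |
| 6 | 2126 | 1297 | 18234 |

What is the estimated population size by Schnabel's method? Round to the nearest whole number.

Σ MᵢCᵢ = 0·7563 + 7563·3184 + 9939·5982 + 13929·2509 + 15267·6069 + 18234·2126 = 0 + 24080592 + 59455098 + 34947861 + 92655423 + 38765484 = 249904458
Σ Rᵢ = 0 + 808 + 1992 + 1171 + 3102 + 1297 = 8370
N̂ = 249904458 / 8370 ≈ 29857.2 → 29857

N ≈ 29,857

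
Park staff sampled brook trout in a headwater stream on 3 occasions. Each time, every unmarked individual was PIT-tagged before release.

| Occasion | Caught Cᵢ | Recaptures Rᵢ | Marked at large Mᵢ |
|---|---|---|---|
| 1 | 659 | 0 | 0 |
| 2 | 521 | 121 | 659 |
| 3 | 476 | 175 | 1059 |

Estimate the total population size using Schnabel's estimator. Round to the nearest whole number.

Σ MᵢCᵢ = 0·659 + 659·521 + 1059·476 = 0 + 343339 + 504084 = 847423
Σ Rᵢ = 0 + 121 + 175 = 296
N̂ = 847423 / 296 ≈ 2862.9 → 2863

N ≈ 2863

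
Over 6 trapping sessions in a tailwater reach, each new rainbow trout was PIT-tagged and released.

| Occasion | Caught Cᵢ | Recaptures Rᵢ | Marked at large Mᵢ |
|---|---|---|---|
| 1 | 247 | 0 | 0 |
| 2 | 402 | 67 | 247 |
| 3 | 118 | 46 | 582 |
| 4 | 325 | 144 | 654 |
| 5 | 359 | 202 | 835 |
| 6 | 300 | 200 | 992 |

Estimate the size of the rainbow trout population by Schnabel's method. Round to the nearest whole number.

Σ MᵢCᵢ = 0·247 + 247·402 + 582·118 + 654·325 + 835·359 + 992·300 = 0 + 99294 + 68676 + 212550 + 299765 + 297600 = 977885
Σ Rᵢ = 0 + 67 + 46 + 144 + 202 + 200 = 659
N̂ = 977885 / 659 ≈ 1483.9 → 1484

N ≈ 1484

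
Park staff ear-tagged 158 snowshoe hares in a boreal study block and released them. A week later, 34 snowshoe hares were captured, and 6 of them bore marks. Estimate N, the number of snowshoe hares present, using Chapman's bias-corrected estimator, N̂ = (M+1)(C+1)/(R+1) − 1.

N = 794

N̂ = (158+1)(34+1)/(6+1) − 1 = 159·35/7 − 1
= 5565/7 − 1 = 795 − 1 = 794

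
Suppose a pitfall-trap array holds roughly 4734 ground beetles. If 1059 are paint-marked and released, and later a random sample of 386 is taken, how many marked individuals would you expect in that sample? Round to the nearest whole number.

expected recaptures ≈ 86

The marked fraction of the population is 1059/4734, so in a sample of 386 expect C·(M/N) marked.
E[R] = 1059 × 386 / 4734 = 408774 / 4734 ≈ 86.3 → 86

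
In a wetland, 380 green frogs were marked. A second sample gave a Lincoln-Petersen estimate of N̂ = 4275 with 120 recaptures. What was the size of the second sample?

From N = M·C/R: C = N·R / M = 4275·120 / 380 = 513000 / 380 = 1350.

C = 1350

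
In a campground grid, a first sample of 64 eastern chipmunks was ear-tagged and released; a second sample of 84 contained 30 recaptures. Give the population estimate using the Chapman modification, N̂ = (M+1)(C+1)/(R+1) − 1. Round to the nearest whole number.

N̂ = (64+1)(84+1)/(30+1) − 1 = 65·85/31 − 1
= 5525/31 − 1 ≈ 178.2 − 1 ≈ 177.2 → 177

N ≈ 177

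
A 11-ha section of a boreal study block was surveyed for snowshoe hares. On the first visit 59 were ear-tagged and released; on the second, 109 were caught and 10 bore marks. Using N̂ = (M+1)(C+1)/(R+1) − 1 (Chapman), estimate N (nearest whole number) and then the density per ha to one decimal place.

density ≈ 54.5 snowshoe hares per ha

N̂ = 60·110/11 − 1 = 6600/11 − 1 = 599
Density = N̂ / area = 599 / 11 ≈ 54.45 → 54.5 per ha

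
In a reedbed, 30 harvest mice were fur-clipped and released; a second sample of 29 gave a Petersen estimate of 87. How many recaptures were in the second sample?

From N = M·C/R: R = M·C / N = 30·29 / 87 = 870 / 87 = 10.

R = 10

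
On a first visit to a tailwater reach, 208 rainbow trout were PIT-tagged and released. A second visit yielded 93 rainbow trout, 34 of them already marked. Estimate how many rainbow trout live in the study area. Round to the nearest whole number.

N = (208 × 93) / 34 = 19344 / 34 ≈ 568.9 → 569

N ≈ 569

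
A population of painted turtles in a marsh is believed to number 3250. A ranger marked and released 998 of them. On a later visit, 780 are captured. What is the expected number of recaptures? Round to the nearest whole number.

expected recaptures ≈ 240

The marked fraction of the population is 998/3250, so in a sample of 780 expect C·(M/N) marked.
E[R] = 998 × 780 / 3250 = 778440 / 3250 ≈ 239.5 → 240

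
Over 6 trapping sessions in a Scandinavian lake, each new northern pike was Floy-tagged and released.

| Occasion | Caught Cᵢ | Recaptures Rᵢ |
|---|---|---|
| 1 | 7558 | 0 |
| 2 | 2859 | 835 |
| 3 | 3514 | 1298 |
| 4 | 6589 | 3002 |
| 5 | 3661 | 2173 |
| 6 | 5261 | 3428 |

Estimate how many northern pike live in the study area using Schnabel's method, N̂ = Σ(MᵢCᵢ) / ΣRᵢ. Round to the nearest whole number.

N ≈ 25,904

Marked at large before each occasion: Mᵢ = Σⱼ<ᵢ (Cⱼ − Rⱼ) → M1=0, M2=7558, M3=9582, M4=11798, M5=15385, M6=16873
Σ MᵢCᵢ = 0·7558 + 7558·2859 + 9582·3514 + 11798·6589 + 15385·3661 + 16873·5261 = 0 + 21608322 + 33671148 + 77737022 + 56324485 + 88768853 = 278109830
Σ Rᵢ = 0 + 835 + 1298 + 3002 + 2173 + 3428 = 10736
N̂ = 278109830 / 10736 ≈ 25904.4 → 25904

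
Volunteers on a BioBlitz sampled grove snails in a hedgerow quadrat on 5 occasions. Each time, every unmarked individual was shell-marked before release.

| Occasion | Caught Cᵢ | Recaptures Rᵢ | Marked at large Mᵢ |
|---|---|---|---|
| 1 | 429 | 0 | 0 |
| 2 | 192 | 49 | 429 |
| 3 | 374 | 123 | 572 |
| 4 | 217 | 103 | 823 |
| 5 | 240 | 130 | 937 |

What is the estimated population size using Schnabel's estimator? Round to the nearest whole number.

N ≈ 1728

Σ MᵢCᵢ = 0·429 + 429·192 + 572·374 + 823·217 + 937·240 = 0 + 82368 + 213928 + 178591 + 224880 = 699767
Σ Rᵢ = 0 + 49 + 123 + 103 + 130 = 405
N̂ = 699767 / 405 ≈ 1727.8 → 1728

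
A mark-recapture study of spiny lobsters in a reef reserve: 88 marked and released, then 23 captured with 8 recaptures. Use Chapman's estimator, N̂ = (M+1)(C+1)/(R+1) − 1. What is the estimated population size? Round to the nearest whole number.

N̂ = (88+1)(23+1)/(8+1) − 1 = 89·24/9 − 1
= 2136/9 − 1 ≈ 237.3 − 1 ≈ 236.3 → 236

N ≈ 236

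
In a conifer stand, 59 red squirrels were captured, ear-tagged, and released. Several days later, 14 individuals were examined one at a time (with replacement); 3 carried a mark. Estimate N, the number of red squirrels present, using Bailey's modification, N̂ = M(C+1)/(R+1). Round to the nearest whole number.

N ≈ 221

N̂ = 59·(14+1)/(3+1) = 59·15/4 = 885/4 ≈ 221.2 → 221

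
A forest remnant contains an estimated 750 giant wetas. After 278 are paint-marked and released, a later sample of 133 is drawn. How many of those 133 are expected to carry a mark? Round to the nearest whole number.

expected recaptures ≈ 49

Expected recaptures E[R] = M·C / N.
E[R] = 278 × 133 / 750 = 36974 / 750 ≈ 49.3 → 49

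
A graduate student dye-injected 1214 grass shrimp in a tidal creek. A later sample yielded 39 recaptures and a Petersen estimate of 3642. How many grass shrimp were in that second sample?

C = 117

From N = M·C/R: C = N·R / M = 3642·39 / 1214 = 142038 / 1214 = 117.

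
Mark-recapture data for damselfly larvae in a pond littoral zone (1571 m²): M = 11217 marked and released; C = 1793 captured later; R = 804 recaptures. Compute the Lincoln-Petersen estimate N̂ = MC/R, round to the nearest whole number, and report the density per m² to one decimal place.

N̂ = 11217·1793/804 = 20112081/804 ≈ 25015.0 → 25015
Density = N̂ / area = 25015 / 1571 ≈ 15.92 → 15.9 per m²

density ≈ 15.9 damselfly larvae per m²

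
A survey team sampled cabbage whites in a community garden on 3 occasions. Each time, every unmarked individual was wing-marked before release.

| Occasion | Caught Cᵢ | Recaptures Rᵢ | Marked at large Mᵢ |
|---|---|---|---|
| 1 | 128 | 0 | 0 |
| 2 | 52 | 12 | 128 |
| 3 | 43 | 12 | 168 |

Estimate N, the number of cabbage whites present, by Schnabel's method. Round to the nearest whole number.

N ≈ 578

Σ MᵢCᵢ = 0·128 + 128·52 + 168·43 = 0 + 6656 + 7224 = 13880
Σ Rᵢ = 0 + 12 + 12 = 24
N̂ = 13880 / 24 ≈ 578.3 → 578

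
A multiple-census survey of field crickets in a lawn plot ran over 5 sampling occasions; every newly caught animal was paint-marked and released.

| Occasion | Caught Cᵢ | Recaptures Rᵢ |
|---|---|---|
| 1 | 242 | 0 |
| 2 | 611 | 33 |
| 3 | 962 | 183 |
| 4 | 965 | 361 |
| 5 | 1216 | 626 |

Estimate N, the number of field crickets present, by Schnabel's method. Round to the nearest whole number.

N ≈ 4288

Marked at large before each occasion: Mᵢ = Σⱼ<ᵢ (Cⱼ − Rⱼ) → M1=0, M2=242, M3=820, M4=1599, M5=2203
Σ MᵢCᵢ = 0·242 + 242·611 + 820·962 + 1599·965 + 2203·1216 = 0 + 147862 + 788840 + 1543035 + 2678848 = 5158585
Σ Rᵢ = 0 + 33 + 183 + 361 + 626 = 1203
N̂ = 5158585 / 1203 ≈ 4288.1 → 4288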